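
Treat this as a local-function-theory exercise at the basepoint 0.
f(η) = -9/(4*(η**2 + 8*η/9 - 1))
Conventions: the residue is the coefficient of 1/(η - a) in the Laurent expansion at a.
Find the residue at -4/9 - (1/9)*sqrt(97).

The residue is (81/776)*sqrt(97).

The factor η**2 + 8*η/9 - 1 splits as (η - a)(η - a') with a = -4/9 - (1/9)*sqrt(97), a' = -4/9 + (1/9)*sqrt(97). At the order-1 pole a set g(η) = (η - a)*f(η) = [-9/4] / (η - a').
Simple pole: residue = g(a) at a = -4/9 - (1/9)*sqrt(97), which is (81/776)*sqrt(97).


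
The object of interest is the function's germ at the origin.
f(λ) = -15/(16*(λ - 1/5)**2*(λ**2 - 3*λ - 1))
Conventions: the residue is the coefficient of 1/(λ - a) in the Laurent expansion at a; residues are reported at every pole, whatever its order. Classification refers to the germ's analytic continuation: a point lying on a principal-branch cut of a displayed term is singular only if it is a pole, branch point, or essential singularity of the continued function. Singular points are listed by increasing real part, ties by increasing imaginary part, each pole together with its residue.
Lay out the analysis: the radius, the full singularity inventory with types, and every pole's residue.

Radius of convergence at 0: 1/5.
At 3/2 - (1/2)*sqrt(13): a pole of order 1; residue 625/1248 + (2375/16224)*sqrt(13).
At 1/5: a pole of order 2; residue -625/624.
At 3/2 + (1/2)*sqrt(13): a pole of order 1; residue 625/1248 - (2375/16224)*sqrt(13).

Denominator factor (λ**2 - 3*λ - 1): discriminant 13, real irrational roots 3/2 + (1/2)*sqrt(13) and 3/2 - (1/2)*sqrt(13); poles of order 1, moduli 3/2 + (1/2)*sqrt(13) and -3/2 + (1/2)*sqrt(13).
Denominator factor (λ - 1/5)^2: pole of order 2 at 1/5, modulus 1/5.
The radius of convergence is the smallest modulus among the singular points: 1/5.
The factor λ**2 - 3*λ - 1 splits as (λ - a)(λ - a') with a = 3/2 - (1/2)*sqrt(13), a' = 3/2 + (1/2)*sqrt(13). At the order-1 pole a set g(λ) = (λ - a)*f(λ) = [-15/(16*(λ - 1/5)**2)] / (λ - a').
Simple pole: residue = g(a) at a = 3/2 - (1/2)*sqrt(13), which is 625/1248 + (2375/16224)*sqrt(13).
At the order-2 pole 1/5 set g(λ) = (λ - (1/5))^2*f(λ) = -15/(16*(λ**2 - 3*λ - 1)).
Order-2 pole: residue = g'(a); g'(1/5) = -625/624, so the residue is -625/624.
The factor λ**2 - 3*λ - 1 splits as (λ - a)(λ - a') with a = 3/2 + (1/2)*sqrt(13), a' = 3/2 - (1/2)*sqrt(13). At the order-1 pole a set g(λ) = (λ - a)*f(λ) = [-15/(16*(λ - 1/5)**2)] / (λ - a').
Simple pole: residue = g(a) at a = 3/2 + (1/2)*sqrt(13), which is 625/1248 - (2375/16224)*sqrt(13).
List the singular points by increasing real part (a conjugate pair: the negative imaginary part first).


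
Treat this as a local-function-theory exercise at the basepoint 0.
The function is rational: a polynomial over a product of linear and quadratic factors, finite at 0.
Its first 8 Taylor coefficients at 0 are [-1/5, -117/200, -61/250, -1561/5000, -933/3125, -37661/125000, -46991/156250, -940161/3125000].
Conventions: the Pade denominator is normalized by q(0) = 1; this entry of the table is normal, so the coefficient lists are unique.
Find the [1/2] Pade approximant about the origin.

Taylor coefficients needed (read off): a_0 = -1/5, a_1 = -117/200, a_2 = -61/250, a_3 = -1561/5000.
Write the denominator as Q(ε) = 1 + q1*ε + q2*ε^2. Requiring Q*f - P = O(ε^4) with deg P <= 1 kills the coefficients of ε^2..ε^3 in Q*f:
  ε^2: a_2 + q1*a_1 + q2*a_0 = 0, i.e. -61/250 + (-117/200)*q1 + (-1/5)*q2 = 0.
  ε^3: a_3 + q1*a_2 + q2*a_1 = 0, i.e. -1561/5000 + (-61/250)*q1 + (-117/200)*q2 = 0.
Solving this linear system: q1 = -292/1067, q2 = -11191/26675.
The numerator is Q*f truncated at degree 1: P0 = a_0 = -1/5; P1 = a_1 + q1*a_0 = -113159/213400.

The Pade approximant has numerator coefficients [-1/5, -113159/213400]; denominator coefficients [1, -292/1067, -11191/26675].


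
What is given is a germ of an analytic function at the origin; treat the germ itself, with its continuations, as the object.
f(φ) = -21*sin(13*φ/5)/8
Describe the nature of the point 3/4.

The point is a regular point.

There is no denominator, hence no pole anywhere.
The factor sin(13*φ/5) is entire.
So the germ continues analytically to 3/4.


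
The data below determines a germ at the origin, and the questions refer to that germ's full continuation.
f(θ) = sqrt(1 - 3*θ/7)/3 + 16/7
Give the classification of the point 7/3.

The point is an algebraic (square-root) branch point.

The term (1/3)*sqrt(1 - θ/(7/3)) has argument 1 - 7/3/(7/3) = 0 at 7/3: a square-root (algebraic, two-sheeted) branch point; the remaining terms are analytic or single-valued there.


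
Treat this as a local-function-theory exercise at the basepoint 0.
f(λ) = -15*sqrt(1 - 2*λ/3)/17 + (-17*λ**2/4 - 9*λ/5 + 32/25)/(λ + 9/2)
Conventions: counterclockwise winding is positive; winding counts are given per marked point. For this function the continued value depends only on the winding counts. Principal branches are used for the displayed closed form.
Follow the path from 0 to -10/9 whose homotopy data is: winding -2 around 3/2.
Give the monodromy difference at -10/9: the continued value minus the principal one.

The rational part is single-valued and drops out of the difference; each branch term changes only by its own monodromy.
(-15/17)*sqrt(1 - λ/(3/2)): winding -2 is even, the square root returns to the same sheet, contribution 0.
Summing the contributions at λ = -10/9 gives 0.

Continued minus principal equals 0.


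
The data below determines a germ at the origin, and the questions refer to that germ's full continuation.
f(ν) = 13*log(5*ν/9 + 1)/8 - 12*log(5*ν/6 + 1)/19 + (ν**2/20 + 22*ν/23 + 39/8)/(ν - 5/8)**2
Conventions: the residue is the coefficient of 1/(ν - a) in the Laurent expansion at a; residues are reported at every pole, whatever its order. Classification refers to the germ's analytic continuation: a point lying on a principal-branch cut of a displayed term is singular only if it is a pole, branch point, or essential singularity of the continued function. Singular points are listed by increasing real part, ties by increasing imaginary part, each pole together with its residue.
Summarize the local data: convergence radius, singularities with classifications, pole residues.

Denominator factor (ν - 5/8)^2: pole of order 2 at 5/8, modulus 5/8.
Branch term (-12/19)*log(1 - ν/(-6/5)): its argument vanishes at ν = -6/5, a logarithmic branch point, modulus 6/5.
Branch term (13/8)*log(1 - ν/(-9/5)): its argument vanishes at ν = -9/5, a logarithmic branch point, modulus 9/5.
The radius of convergence is the smallest modulus among the singular points: 5/8.
The branch terms are analytic at 5/8 and contribute nothing to the residue; only the rational part matters.
At the order-2 pole 5/8 set g(ν) = (ν - (5/8))^2*(rational part) = ν**2/20 + 22*ν/23 + 39/8.
Order-2 pole: residue = g'(a); g'(5/8) = 375/368, so the residue is 375/368.
List the singular points by increasing real part (a conjugate pair: the negative imaginary part first).

Radius of convergence at 0: 5/8.
At -9/5: a logarithmic branch point.
At -6/5: a logarithmic branch point.
At 5/8: a pole of order 2; residue 375/368.


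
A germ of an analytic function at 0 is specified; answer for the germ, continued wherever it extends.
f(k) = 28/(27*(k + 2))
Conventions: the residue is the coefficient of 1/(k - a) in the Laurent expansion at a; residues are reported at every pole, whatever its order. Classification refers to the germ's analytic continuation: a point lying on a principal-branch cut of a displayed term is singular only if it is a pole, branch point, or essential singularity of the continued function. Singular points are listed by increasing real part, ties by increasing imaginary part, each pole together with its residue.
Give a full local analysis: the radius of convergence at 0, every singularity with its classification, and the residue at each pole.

Radius of convergence at 0: 2.
At -2: a pole of order 1; residue 28/27.

Denominator factor (k + 2): pole of order 1 at -2, modulus 2.
The radius of convergence is the smallest modulus among the singular points: 2.
At the order-1 pole -2 set g(k) = (k - (-2))*f(k) = 28/27.
Simple pole: residue = g(a) at a = -2, which is 28/27.


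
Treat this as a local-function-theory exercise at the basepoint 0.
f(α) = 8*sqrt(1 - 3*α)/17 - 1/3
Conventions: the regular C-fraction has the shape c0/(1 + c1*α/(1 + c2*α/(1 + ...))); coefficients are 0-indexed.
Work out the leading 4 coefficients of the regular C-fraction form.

Taylor coefficients (expand at 0): a_0 = 7/51, a_1 = -12/17, a_2 = -9/17, a_3 = -27/34.
c0 = a_0 = 7/51. Peel one level at a time: if S = 1 + c*α/S' with S'(0) = 1, then c is the α-coefficient of S and S' = c*α/(S - 1).
S_1 = c0/f = 1 + (36/7)*α + (1485/49)*α^2 + ...; c1 = 36/7.
S_2 = c1*α/(S_1 - 1) = 1 + (-165/28)*α + (-9/16)*α^2 + ...; c2 = -165/28.
S_3 = c2*α/(S_2 - 1) = 1 + (-21/220)*α + ...; c3 = -21/220.

The regular C-fraction coefficients are [7/51, 36/7, -165/28, -21/220].


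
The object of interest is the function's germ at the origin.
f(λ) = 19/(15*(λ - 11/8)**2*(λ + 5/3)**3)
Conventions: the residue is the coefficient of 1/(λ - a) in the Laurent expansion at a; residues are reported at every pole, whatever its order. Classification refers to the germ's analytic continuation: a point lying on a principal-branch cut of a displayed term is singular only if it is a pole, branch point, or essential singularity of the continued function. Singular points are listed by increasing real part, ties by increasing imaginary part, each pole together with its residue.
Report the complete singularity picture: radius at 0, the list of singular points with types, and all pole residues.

Denominator factor (λ - 11/8)^2: pole of order 2 at 11/8, modulus 11/8.
Denominator factor (λ + 5/3)^3: pole of order 3 at -5/3, modulus 5/3.
The radius of convergence is the smallest modulus among the singular points: 11/8.
At the order-3 pole -5/3 set g(λ) = (λ - (-5/3))^3*f(λ) = 19/(15*(λ - 11/8)**2).
Order-3 pole: residue = g''(a)/2; g''(-5/3) = 12607488/141991205, so the residue is 6303744/141991205.
At the order-2 pole 11/8 set g(λ) = (λ - (11/8))^2*f(λ) = 19/(15*(λ + 5/3)**3).
Order-2 pole: residue = g'(a); g'(11/8) = -6303744/141991205, so the residue is -6303744/141991205.
List the singular points by increasing real part (a conjugate pair: the negative imaginary part first).

Radius of convergence at 0: 11/8.
At -5/3: a pole of order 3; residue 6303744/141991205.
At 11/8: a pole of order 2; residue -6303744/141991205.


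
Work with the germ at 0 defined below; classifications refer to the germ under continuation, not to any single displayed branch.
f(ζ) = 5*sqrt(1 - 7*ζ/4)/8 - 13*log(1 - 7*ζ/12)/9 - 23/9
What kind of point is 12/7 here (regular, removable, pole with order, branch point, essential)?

The point is a logarithmic branch point.

The term (-13/9)*log(1 - ζ/(12/7)) has argument 1 - 12/7/(12/7) = 0 at 12/7: a logarithmic (infinitely-sheeted) branch point; the remaining terms are analytic or single-valued there.


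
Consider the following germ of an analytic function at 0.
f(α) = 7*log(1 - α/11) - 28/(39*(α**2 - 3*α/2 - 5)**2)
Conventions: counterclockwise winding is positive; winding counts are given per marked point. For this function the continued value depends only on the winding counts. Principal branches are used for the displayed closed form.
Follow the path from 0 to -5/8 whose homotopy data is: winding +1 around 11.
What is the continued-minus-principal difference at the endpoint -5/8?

The rational part is single-valued and drops out of the difference; each branch term changes only by its own monodromy.
(7)*log(1 - α/(11)): each positive loop around 11 adds 2*pi*i to the log, so winding +1 contributes (7)*(1)*2*pi*i = (14)*pi*i.
Summing the contributions at α = -5/8 gives (14)*pi*i.

Continued minus principal equals (14)*pi*i.


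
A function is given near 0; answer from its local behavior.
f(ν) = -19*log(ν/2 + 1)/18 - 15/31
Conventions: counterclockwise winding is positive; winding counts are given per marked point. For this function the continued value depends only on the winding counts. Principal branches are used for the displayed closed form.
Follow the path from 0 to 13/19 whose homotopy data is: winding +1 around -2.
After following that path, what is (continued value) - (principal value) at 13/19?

Continued minus principal equals -(19/9)*pi*i.

The rational part is single-valued and drops out of the difference; each branch term changes only by its own monodromy.
(-19/18)*log(1 - ν/(-2)): each positive loop around -2 adds 2*pi*i to the log, so winding +1 contributes (-19/18)*(1)*2*pi*i = -(19/9)*pi*i.
Summing the contributions at ν = 13/19 gives -(19/9)*pi*i.


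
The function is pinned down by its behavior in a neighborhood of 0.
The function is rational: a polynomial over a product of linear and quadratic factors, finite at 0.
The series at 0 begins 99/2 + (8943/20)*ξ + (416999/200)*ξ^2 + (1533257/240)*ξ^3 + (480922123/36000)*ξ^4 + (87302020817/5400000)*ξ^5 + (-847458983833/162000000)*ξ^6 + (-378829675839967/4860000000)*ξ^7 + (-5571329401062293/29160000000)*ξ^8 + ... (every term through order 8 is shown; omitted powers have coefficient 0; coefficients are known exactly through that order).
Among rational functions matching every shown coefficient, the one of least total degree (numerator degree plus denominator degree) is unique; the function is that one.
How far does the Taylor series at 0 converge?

The radius of convergence is 6/11.

No rational of total degree below 7 reproduces all 9 coefficients; solving the [0/7] Pade equations on them gives f(ξ) = -1/((ξ - 6/11)*(ξ**2 - 4*ξ/5 + 1/3)**3), whose expansion matches every shown term.
Denominator factor (ξ**2 - 4*ξ/5 + 1/3)^3: discriminant -52/75, complex-conjugate roots (2/5) + ((1/15)*sqrt(39))*i and (2/5) - ((1/15)*sqrt(39))*i; poles of order 3, moduli (1/3)*sqrt(3) and (1/3)*sqrt(3).
Denominator factor (ξ - 6/11): pole of order 1 at 6/11, modulus 6/11.
The radius of convergence is the smallest modulus among the singular points: 6/11.


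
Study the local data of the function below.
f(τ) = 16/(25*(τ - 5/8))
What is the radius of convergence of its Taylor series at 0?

Denominator factor (τ - 5/8): pole of order 1 at 5/8, modulus 5/8.
The radius of convergence is the smallest modulus among the singular points: 5/8.

The radius of convergence is 5/8.


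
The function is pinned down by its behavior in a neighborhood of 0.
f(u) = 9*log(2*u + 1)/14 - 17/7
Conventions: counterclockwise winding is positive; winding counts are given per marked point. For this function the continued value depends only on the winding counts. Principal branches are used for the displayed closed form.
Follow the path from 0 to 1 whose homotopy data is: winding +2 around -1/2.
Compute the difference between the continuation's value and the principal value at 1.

Continued minus principal equals (18/7)*pi*i.

The rational part is single-valued and drops out of the difference; each branch term changes only by its own monodromy.
(9/14)*log(1 - u/(-1/2)): each positive loop around -1/2 adds 2*pi*i to the log, so winding +2 contributes (9/14)*(2)*2*pi*i = (18/7)*pi*i.
Summing the contributions at u = 1 gives (18/7)*pi*i.


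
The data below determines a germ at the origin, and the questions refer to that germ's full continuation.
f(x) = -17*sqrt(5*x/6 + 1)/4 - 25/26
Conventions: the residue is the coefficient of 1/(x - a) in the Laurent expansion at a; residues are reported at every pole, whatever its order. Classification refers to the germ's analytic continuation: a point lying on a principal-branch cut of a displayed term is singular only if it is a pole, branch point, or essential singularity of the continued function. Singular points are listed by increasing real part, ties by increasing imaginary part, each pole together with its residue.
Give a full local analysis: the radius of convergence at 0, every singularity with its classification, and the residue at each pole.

Radius of convergence at 0: 6/5.
At -6/5: an algebraic (square-root) branch point.

Branch term (-17/4)*sqrt(1 - x/(-6/5)): its argument vanishes at x = -6/5, a square-root branch point, modulus 6/5.
The radius of convergence is the smallest modulus among the singular points: 6/5.


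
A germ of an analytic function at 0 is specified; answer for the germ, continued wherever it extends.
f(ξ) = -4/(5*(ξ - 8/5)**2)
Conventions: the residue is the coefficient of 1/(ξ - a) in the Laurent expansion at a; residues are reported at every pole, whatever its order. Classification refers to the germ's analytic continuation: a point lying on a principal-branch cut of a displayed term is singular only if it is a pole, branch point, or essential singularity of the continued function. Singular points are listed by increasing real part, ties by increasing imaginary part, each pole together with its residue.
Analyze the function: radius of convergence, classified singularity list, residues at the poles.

Radius of convergence at 0: 8/5.
At 8/5: a pole of order 2; residue 0.

Denominator factor (ξ - 8/5)^2: pole of order 2 at 8/5, modulus 8/5.
The radius of convergence is the smallest modulus among the singular points: 8/5.
At the order-2 pole 8/5 set g(ξ) = (ξ - (8/5))^2*f(ξ) = -4/5.
Order-2 pole: residue = g'(a); g'(8/5) = 0, so the residue is 0.


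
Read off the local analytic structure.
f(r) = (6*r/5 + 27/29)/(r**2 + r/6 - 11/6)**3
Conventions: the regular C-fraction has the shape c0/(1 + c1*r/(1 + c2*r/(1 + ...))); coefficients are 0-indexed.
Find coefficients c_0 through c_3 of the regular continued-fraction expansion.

Taylor coefficients (expand at 0): a_0 = -5832/38599, a_1 = -500904/2122945, a_2 = -7188912/23352395, a_3 = -107724816/256876345.
c0 = a_0 = -5832/38599. Peel one level at a time: if S = 1 + c*r/S' with S'(0) = 1, then c is the r-coefficient of S and S' = c*r/(S - 1).
S_1 = c0/f = 1 + (-773/495)*r + (98299/245025)*r^2 + ...; c1 = -773/495.
S_2 = c1*r/(S_1 - 1) = 1 + (98299/382635)*r + (-5428230/72301009)*r^2 + ...; c2 = 98299/382635.
S_3 = c2*r/(S_2 - 1) = 1 + (244270350/835836397)*r + ...; c3 = 244270350/835836397.

The regular C-fraction coefficients are [-5832/38599, -773/495, 98299/382635, 244270350/835836397].


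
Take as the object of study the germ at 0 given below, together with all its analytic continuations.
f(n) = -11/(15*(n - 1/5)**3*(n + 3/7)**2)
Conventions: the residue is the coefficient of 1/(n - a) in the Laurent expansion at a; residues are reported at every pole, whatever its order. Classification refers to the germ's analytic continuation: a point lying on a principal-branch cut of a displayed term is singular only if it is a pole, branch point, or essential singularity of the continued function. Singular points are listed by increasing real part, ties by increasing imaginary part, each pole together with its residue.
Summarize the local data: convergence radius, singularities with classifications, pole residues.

Denominator factor (n + 3/7)^2: pole of order 2 at -3/7, modulus 3/7.
Denominator factor (n - 1/5)^3: pole of order 3 at 1/5, modulus 1/5.
The radius of convergence is the smallest modulus among the singular points: 1/5.
At the order-2 pole -3/7 set g(n) = (n - (-3/7))^2*f(n) = -11/(15*(n - 1/5)**3).
Order-2 pole: residue = g'(a); g'(-3/7) = 300125/21296, so the residue is 300125/21296.
At the order-3 pole 1/5 set g(n) = (n - (1/5))^3*f(n) = -11/(15*(n + 3/7)**2).
Order-3 pole: residue = g''(a)/2; g''(1/5) = -300125/10648, so the residue is -300125/21296.
List the singular points by increasing real part (a conjugate pair: the negative imaginary part first).

Radius of convergence at 0: 1/5.
At -3/7: a pole of order 2; residue 300125/21296.
At 1/5: a pole of order 3; residue -300125/21296.


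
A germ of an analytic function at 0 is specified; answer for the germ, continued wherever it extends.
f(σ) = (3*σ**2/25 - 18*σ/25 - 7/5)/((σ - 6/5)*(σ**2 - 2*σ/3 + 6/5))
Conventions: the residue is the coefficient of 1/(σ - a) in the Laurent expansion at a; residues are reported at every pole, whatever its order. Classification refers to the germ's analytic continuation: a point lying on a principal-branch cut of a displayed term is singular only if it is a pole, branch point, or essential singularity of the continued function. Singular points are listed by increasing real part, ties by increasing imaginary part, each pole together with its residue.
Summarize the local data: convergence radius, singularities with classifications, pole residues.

Radius of convergence at 0: (1/5)*sqrt(30).
At (1/3) - ((7/15)*sqrt(5))*i: a pole of order 1; residue (289/460) + ((1549/16100)*sqrt(5))*i.
At (1/3) + ((7/15)*sqrt(5))*i: a pole of order 1; residue (289/460) - ((1549/16100)*sqrt(5))*i.
At 6/5: a pole of order 1; residue -1307/1150.

Denominator factor (σ**2 - 2*σ/3 + 6/5): discriminant -196/45, complex-conjugate roots (1/3) + ((7/15)*sqrt(5))*i and (1/3) - ((7/15)*sqrt(5))*i; poles of order 1, moduli (1/5)*sqrt(30) and (1/5)*sqrt(30).
Denominator factor (σ - 6/5): pole of order 1 at 6/5, modulus 6/5.
The radius of convergence is the smallest modulus among the singular points: (1/5)*sqrt(30).
The factor σ**2 - 2*σ/3 + 6/5 splits as (σ - a)(σ - a') with a = (1/3) - ((7/15)*sqrt(5))*i, a' = (1/3) + ((7/15)*sqrt(5))*i. At the order-1 pole a set g(σ) = (σ - a)*f(σ) = [(3*σ**2/25 - 18*σ/25 - 7/5)/(σ - 6/5)] / (σ - a').
Simple pole: residue = g(a) at a = (1/3) - ((7/15)*sqrt(5))*i, which is (289/460) + ((1549/16100)*sqrt(5))*i.
The factor σ**2 - 2*σ/3 + 6/5 splits as (σ - a)(σ - a') with a = (1/3) + ((7/15)*sqrt(5))*i, a' = (1/3) - ((7/15)*sqrt(5))*i. At the order-1 pole a set g(σ) = (σ - a)*f(σ) = [(3*σ**2/25 - 18*σ/25 - 7/5)/(σ - 6/5)] / (σ - a').
Simple pole: residue = g(a) at a = (1/3) + ((7/15)*sqrt(5))*i, which is (289/460) - ((1549/16100)*sqrt(5))*i.
At the order-1 pole 6/5 set g(σ) = (σ - (6/5))*f(σ) = (3*σ**2/25 - 18*σ/25 - 7/5)/(σ**2 - 2*σ/3 + 6/5).
Simple pole: residue = g(a) at a = 6/5, which is -1307/1150.
List the singular points by increasing real part (a conjugate pair: the negative imaginary part first).


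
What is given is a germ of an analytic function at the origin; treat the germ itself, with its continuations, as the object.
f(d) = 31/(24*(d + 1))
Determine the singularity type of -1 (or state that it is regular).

The point is a pole of order 1.

The denominator factor d + 1 vanishes at -1 and appears to the power 1; the numerator there equals 31/24, nonzero, and no other factor vanishes.
Hence a pole whose order is the multiplicity, 1.


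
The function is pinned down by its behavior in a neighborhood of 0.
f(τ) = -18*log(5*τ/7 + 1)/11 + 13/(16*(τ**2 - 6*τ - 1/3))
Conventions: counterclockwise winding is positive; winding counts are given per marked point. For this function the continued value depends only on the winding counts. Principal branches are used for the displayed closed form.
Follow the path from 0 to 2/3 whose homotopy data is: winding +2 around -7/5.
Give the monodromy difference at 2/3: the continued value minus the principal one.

Continued minus principal equals -(72/11)*pi*i.

The rational part is single-valued and drops out of the difference; each branch term changes only by its own monodromy.
(-18/11)*log(1 - τ/(-7/5)): each positive loop around -7/5 adds 2*pi*i to the log, so winding +2 contributes (-18/11)*(2)*2*pi*i = -(72/11)*pi*i.
Summing the contributions at τ = 2/3 gives -(72/11)*pi*i.


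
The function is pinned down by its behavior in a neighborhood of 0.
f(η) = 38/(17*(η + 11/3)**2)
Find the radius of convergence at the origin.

Denominator factor (η + 11/3)^2: pole of order 2 at -11/3, modulus 11/3.
The radius of convergence is the smallest modulus among the singular points: 11/3.

The radius of convergence is 11/3.


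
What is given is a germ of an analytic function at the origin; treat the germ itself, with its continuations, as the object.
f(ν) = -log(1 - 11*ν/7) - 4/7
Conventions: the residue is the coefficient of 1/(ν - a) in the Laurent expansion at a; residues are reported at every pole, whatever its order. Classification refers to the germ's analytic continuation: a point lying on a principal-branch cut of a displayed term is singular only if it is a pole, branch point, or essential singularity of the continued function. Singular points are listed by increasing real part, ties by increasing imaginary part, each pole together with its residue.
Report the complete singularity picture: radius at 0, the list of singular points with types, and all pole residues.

Radius of convergence at 0: 7/11.
At 7/11: a logarithmic branch point.

Branch term (-1)*log(1 - ν/(7/11)): its argument vanishes at ν = 7/11, a logarithmic branch point, modulus 7/11.
The radius of convergence is the smallest modulus among the singular points: 7/11.


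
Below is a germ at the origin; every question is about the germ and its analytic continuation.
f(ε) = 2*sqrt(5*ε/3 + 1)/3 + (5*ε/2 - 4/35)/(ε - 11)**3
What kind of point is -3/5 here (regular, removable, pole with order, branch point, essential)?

The term (2/3)*sqrt(1 - ε/(-3/5)) has argument 1 - -3/5/(-3/5) = 0 at -3/5: a square-root (algebraic, two-sheeted) branch point; the remaining terms are analytic or single-valued there.

The point is an algebraic (square-root) branch point.


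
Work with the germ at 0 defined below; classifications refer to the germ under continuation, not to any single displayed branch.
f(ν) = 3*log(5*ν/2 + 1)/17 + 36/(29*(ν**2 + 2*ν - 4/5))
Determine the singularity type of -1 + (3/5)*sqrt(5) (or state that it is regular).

The point is a pole of order 1.

The denominator factor ν**2 + 2*ν - 4/5 vanishes at -1 + (3/5)*sqrt(5) and appears to the power 1; the numerator there equals 36/29, nonzero, and no other factor vanishes.
The branch terms are analytic at this point.
Hence a pole whose order is the multiplicity, 1.


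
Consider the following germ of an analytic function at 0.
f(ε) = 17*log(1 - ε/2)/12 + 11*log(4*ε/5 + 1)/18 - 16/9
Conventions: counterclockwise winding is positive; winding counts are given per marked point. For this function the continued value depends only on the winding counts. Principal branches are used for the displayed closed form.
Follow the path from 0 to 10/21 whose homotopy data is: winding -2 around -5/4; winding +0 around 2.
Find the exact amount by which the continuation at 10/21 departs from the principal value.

The rational part is single-valued and drops out of the difference; each branch term changes only by its own monodromy.
(11/18)*log(1 - ε/(-5/4)): each positive loop around -5/4 adds 2*pi*i to the log, so winding -2 contributes (11/18)*(-2)*2*pi*i = -(22/9)*pi*i.
(17/12)*log(1 - ε/(2)): winding 0 around 2, so this term returns to its principal value, contribution 0.
Summing the contributions at ε = 10/21 gives -(22/9)*pi*i.

Continued minus principal equals -(22/9)*pi*i.


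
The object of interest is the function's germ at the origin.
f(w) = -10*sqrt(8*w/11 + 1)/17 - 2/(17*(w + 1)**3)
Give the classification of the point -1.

The point is a pole of order 3.

The denominator factor w + 1 vanishes at -1 and appears to the power 3; the numerator there equals -2/17, nonzero, and no other factor vanishes.
The branch terms are analytic at this point.
Hence a pole whose order is the multiplicity, 3.


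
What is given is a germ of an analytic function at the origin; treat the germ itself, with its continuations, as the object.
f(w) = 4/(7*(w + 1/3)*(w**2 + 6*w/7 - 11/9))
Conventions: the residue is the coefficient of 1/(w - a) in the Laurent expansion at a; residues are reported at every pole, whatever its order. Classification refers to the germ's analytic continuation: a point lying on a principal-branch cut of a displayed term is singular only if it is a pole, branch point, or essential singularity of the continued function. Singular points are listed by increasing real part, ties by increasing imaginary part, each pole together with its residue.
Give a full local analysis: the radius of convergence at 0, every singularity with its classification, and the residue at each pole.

Denominator factor (w + 1/3): pole of order 1 at -1/3, modulus 1/3.
Denominator factor (w**2 + 6*w/7 - 11/9): discriminant 2480/441, real irrational roots -3/7 + (2/21)*sqrt(155) and -3/7 - (2/21)*sqrt(155); poles of order 1, moduli -3/7 + (2/21)*sqrt(155) and 3/7 + (2/21)*sqrt(155).
The radius of convergence is the smallest modulus among the singular points: 1/3.
The factor w**2 + 6*w/7 - 11/9 splits as (w - a)(w - a') with a = -3/7 - (2/21)*sqrt(155), a' = -3/7 + (2/21)*sqrt(155). At the order-1 pole a set g(w) = (w - a)*f(w) = [4/(7*(w + 1/3))] / (w - a').
Simple pole: residue = g(a) at a = -3/7 - (2/21)*sqrt(155), which is 9/44 - (9/6820)*sqrt(155).
At the order-1 pole -1/3 set g(w) = (w - (-1/3))*f(w) = 4/(7*(w**2 + 6*w/7 - 11/9)).
Simple pole: residue = g(a) at a = -1/3, which is -9/22.
The factor w**2 + 6*w/7 - 11/9 splits as (w - a)(w - a') with a = -3/7 + (2/21)*sqrt(155), a' = -3/7 - (2/21)*sqrt(155). At the order-1 pole a set g(w) = (w - a)*f(w) = [4/(7*(w + 1/3))] / (w - a').
Simple pole: residue = g(a) at a = -3/7 + (2/21)*sqrt(155), which is 9/44 + (9/6820)*sqrt(155).
List the singular points by increasing real part (a conjugate pair: the negative imaginary part first).

Radius of convergence at 0: 1/3.
At -3/7 - (2/21)*sqrt(155): a pole of order 1; residue 9/44 - (9/6820)*sqrt(155).
At -1/3: a pole of order 1; residue -9/22.
At -3/7 + (2/21)*sqrt(155): a pole of order 1; residue 9/44 + (9/6820)*sqrt(155).


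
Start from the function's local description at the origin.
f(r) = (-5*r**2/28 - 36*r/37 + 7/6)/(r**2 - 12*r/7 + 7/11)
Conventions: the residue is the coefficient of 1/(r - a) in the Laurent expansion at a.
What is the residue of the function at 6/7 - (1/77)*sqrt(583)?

The residue is -2319/3626 - (308131/25367496)*sqrt(583).

The factor r**2 - 12*r/7 + 7/11 splits as (r - a)(r - a') with a = 6/7 - (1/77)*sqrt(583), a' = 6/7 + (1/77)*sqrt(583). At the order-1 pole a set g(r) = (r - a)*f(r) = [-5*r**2/28 - 36*r/37 + 7/6] / (r - a').
Simple pole: residue = g(a) at a = 6/7 - (1/77)*sqrt(583), which is -2319/3626 - (308131/25367496)*sqrt(583).


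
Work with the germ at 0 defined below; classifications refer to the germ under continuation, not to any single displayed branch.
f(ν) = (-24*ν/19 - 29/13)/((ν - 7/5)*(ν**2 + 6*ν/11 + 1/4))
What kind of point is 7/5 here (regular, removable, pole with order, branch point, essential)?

The point is a pole of order 1.

The denominator factor ν - 7/5 vanishes at 7/5 and appears to the power 1; the numerator there equals -4939/1235, nonzero, and no other factor vanishes.
Hence a pole whose order is the multiplicity, 1.


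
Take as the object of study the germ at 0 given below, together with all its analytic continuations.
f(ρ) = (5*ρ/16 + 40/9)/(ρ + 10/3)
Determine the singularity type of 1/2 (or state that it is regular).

The point is a regular point.

Denominator factors: ρ + 10/3 = 23/6 at ρ = 1/2 — none vanishes.
So the germ continues analytically to 1/2.


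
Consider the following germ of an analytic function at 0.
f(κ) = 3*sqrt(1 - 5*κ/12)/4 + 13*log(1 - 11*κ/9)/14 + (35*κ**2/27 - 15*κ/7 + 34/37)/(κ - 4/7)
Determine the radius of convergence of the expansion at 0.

The radius of convergence is 4/7.

Denominator factor (κ - 4/7): pole of order 1 at 4/7, modulus 4/7.
Branch term (13/14)*log(1 - κ/(9/11)): its argument vanishes at κ = 9/11, a logarithmic branch point, modulus 9/11.
Branch term (3/4)*sqrt(1 - κ/(12/5)): its argument vanishes at κ = 12/5, a square-root branch point, modulus 12/5.
The radius of convergence is the smallest modulus among the singular points: 4/7.


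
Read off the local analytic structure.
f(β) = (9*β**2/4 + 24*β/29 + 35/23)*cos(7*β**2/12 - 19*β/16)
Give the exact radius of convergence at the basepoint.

The radius of convergence is infinite.

The factor cos(7*β**2/12 - 19*β/16) is entire and contributes no finite singular point.
The polynomial part has no poles.
No finite singular points: the Taylor series at 0 converges everywhere.


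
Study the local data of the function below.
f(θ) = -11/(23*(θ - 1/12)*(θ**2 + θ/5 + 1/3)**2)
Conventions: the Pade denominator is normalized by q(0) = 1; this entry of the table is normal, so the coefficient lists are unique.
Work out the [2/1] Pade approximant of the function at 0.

The Pade approximant has numerator coefficients [1188/23, -7897824/119485, -178381764/597425]; denominator coefficients [1, -62754/5195].

Taylor coefficients needed (expand at 0): a_0 = 1188/23, a_1 = 64152/115, a_2 = 3702996/575, a_3 = 223655256/2875.
Write the denominator as Q(θ) = 1 + q1*θ. Requiring Q*f - P = O(θ^4) with deg P <= 2 kills the coefficients of θ^3..θ^3 in Q*f:
  θ^3: a_3 + q1*a_2 = 0, i.e. 223655256/2875 + (3702996/575)*q1 = 0.
Solving this linear system: q1 = -62754/5195.
The numerator is Q*f truncated at degree 2: P0 = a_0 = 1188/23; P1 = a_1 + q1*a_0 = -7897824/119485; P2 = a_2 + q1*a_1 = -178381764/597425.


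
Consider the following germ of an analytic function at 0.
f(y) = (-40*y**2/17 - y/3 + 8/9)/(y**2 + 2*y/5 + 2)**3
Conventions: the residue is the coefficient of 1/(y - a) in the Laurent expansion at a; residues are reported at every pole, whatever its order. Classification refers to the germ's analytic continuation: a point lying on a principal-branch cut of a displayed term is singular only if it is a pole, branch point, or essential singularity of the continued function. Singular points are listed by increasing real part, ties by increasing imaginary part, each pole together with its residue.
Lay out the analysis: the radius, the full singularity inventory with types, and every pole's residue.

Radius of convergence at 0: sqrt(2).
At (-1/5) - (7/5)*i: a pole of order 3; residue -(323125/13714512)*i.
At (-1/5) + (7/5)*i: a pole of order 3; residue (323125/13714512)*i.

Denominator factor (y**2 + 2*y/5 + 2)^3: discriminant -196/25, complex-conjugate roots (-1/5) + (7/5)*i and (-1/5) - (7/5)*i; poles of order 3, moduli sqrt(2) and sqrt(2).
The radius of convergence is the smallest modulus among the singular points: sqrt(2).
The factor y**2 + 2*y/5 + 2 splits as (y - a)(y - a') with a = (-1/5) - (7/5)*i, a' = (-1/5) + (7/5)*i. At the order-3 pole a set g(y) = (y - a)^3*f(y) = [-40*y**2/17 - y/3 + 8/9] / (y - a')^3.
Order-3 pole: residue = g''(a)/2; g''((-1/5) - (7/5)*i) = -(323125/6857256)*i, so the residue is -(323125/13714512)*i.
The factor y**2 + 2*y/5 + 2 splits as (y - a)(y - a') with a = (-1/5) + (7/5)*i, a' = (-1/5) - (7/5)*i. At the order-3 pole a set g(y) = (y - a)^3*f(y) = [-40*y**2/17 - y/3 + 8/9] / (y - a')^3.
Order-3 pole: residue = g''(a)/2; g''((-1/5) + (7/5)*i) = (323125/6857256)*i, so the residue is (323125/13714512)*i.
List the singular points by increasing real part (a conjugate pair: the negative imaginary part first).


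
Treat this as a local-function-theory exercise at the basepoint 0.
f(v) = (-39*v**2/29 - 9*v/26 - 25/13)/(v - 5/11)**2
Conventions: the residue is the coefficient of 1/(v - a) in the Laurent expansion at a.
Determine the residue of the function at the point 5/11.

At the order-2 pole 5/11 set g(v) = (v - (5/11))^2*f(v) = -39*v**2/29 - 9*v/26 - 25/13.
Order-2 pole: residue = g'(a); g'(5/11) = -13011/8294, so the residue is -13011/8294.

The residue is -13011/8294.


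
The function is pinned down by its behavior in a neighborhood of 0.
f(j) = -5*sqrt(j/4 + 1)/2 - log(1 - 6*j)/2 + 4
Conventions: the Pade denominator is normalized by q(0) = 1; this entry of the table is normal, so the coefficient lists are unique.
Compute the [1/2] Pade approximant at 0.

The Pade approximant has numerator coefficients [3/2, -226799/51664]; denominator coefficients [1, -60941/12916, 1008697/413312].

Taylor coefficients needed (expand at 0): a_0 = 3/2, a_1 = 43/16, a_2 = 2309/256, a_3 = 73723/2048.
Write the denominator as Q(j) = 1 + q1*j + q2*j^2. Requiring Q*f - P = O(j^4) with deg P <= 1 kills the coefficients of j^2..j^3 in Q*f:
  j^2: a_2 + q1*a_1 + q2*a_0 = 0, i.e. 2309/256 + (43/16)*q1 + (3/2)*q2 = 0.
  j^3: a_3 + q1*a_2 + q2*a_1 = 0, i.e. 73723/2048 + (2309/256)*q1 + (43/16)*q2 = 0.
Solving this linear system: q1 = -60941/12916, q2 = 1008697/413312.
The numerator is Q*f truncated at degree 1: P0 = a_0 = 3/2; P1 = a_1 + q1*a_0 = -226799/51664.


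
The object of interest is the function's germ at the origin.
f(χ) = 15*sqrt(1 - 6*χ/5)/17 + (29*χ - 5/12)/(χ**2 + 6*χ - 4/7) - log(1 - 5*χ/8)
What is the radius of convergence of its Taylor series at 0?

Denominator factor (χ**2 + 6*χ - 4/7): discriminant 268/7, real irrational roots -3 + (1/7)*sqrt(469) and -3 - (1/7)*sqrt(469); poles of order 1, moduli -3 + (1/7)*sqrt(469) and 3 + (1/7)*sqrt(469).
Branch term (15/17)*sqrt(1 - χ/(5/6)): its argument vanishes at χ = 5/6, a square-root branch point, modulus 5/6.
Branch term (-1)*log(1 - χ/(8/5)): its argument vanishes at χ = 8/5, a logarithmic branch point, modulus 8/5.
The radius of convergence is the smallest modulus among the singular points: -3 + (1/7)*sqrt(469).

The radius of convergence is -3 + (1/7)*sqrt(469).


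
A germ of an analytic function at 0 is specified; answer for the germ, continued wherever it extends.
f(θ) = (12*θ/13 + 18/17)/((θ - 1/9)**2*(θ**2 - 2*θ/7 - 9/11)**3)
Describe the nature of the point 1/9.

The denominator factor θ - 1/9 vanishes at 1/9 and appears to the power 2; the numerator there equals 770/663, nonzero, and no other factor vanishes.
Hence a pole whose order is the multiplicity, 2.

The point is a pole of order 2.


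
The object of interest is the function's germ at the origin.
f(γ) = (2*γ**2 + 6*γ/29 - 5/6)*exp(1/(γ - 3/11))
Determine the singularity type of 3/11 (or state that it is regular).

The point is an essential singularity.

The exponent 1/(γ - (3/11)) has a pole at 3/11, so exp(1/(γ - (3/11))) takes every nonzero value near it: an essential singularity (not a pole of any order).


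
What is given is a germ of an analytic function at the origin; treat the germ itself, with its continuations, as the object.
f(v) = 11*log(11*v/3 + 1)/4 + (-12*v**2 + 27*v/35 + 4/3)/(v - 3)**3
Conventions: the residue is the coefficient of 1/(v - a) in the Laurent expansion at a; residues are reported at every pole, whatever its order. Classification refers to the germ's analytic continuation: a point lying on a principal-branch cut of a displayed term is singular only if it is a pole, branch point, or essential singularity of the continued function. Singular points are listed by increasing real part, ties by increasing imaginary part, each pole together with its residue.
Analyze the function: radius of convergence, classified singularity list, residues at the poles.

Radius of convergence at 0: 3/11.
At -3/11: a logarithmic branch point.
At 3: a pole of order 3; residue -12.

Denominator factor (v - 3)^3: pole of order 3 at 3, modulus 3.
Branch term (11/4)*log(1 - v/(-3/11)): its argument vanishes at v = -3/11, a logarithmic branch point, modulus 3/11.
The radius of convergence is the smallest modulus among the singular points: 3/11.
The branch term is analytic at 3 and contributes nothing to the residue; only the rational part matters.
At the order-3 pole 3 set g(v) = (v - (3))^3*(rational part) = -12*v**2 + 27*v/35 + 4/3.
Order-3 pole: residue = g''(a)/2; g''(3) = -24, so the residue is -12.
List the singular points by increasing real part (a conjugate pair: the negative imaginary part first).


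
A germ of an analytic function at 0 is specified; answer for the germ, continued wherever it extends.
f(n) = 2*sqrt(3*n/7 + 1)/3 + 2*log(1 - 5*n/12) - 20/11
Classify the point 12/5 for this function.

The point is a logarithmic branch point.

The term (2)*log(1 - n/(12/5)) has argument 1 - 12/5/(12/5) = 0 at 12/5: a logarithmic (infinitely-sheeted) branch point; the remaining terms are analytic or single-valued there.
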